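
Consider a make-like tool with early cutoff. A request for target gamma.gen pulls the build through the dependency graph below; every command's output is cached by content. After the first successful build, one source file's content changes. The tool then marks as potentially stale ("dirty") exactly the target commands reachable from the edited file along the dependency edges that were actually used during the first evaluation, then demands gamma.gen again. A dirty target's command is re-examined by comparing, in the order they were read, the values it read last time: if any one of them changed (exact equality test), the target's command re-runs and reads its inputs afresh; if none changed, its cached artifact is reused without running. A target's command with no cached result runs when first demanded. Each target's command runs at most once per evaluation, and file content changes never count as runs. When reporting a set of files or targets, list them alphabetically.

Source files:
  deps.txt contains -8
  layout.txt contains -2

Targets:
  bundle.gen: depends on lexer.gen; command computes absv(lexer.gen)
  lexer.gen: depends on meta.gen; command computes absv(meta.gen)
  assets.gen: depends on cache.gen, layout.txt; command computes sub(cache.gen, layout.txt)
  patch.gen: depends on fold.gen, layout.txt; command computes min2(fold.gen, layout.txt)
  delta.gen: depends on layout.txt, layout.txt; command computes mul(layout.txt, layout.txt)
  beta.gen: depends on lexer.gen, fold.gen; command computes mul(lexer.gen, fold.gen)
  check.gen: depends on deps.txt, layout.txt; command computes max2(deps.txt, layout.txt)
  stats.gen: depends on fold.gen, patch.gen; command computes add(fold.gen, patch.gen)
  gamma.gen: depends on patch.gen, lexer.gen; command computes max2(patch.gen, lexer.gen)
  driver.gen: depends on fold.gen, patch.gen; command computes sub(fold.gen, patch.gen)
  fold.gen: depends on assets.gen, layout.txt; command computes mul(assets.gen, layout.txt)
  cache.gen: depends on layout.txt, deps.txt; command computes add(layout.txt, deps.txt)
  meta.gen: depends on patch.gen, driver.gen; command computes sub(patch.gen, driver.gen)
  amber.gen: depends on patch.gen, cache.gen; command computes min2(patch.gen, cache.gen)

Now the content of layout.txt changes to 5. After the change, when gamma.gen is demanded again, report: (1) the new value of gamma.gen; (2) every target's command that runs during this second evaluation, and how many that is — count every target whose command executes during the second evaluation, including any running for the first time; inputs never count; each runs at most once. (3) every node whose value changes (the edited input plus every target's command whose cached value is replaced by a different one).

Demanding gamma.gen again yields 40.
8 target commands run: assets.gen, cache.gen, driver.gen, fold.gen, gamma.gen, lexer.gen, meta.gen, patch.gen.
The nodes whose values change: cache.gen, driver.gen, fold.gen, gamma.gen, layout.txt, lexer.gen, meta.gen, patch.gen.

First demand of the output computes:
  cache.gen = add(-2, -8) = -10
  assets.gen = sub(-10, -2) = -8
  fold.gen = mul(-8, -2) = 16
  patch.gen = min2(16, -2) = -2
  driver.gen = sub(16, -2) = 18
  meta.gen = sub(-2, 18) = -20
  lexer.gen = absv(-20) = 20
  gamma.gen = max2(-2, 20) = 20

After the edit, cleaning proceeds:
  cache.gen: a read changed (layout.txt -2->5) — executes, giving -3.
  assets.gen: a read changed (cache.gen -10->-3; layout.txt -2->5) — executes, giving -8 — identical to its old value.
  fold.gen: a read changed (layout.txt -2->5) — executes, giving -40.
  patch.gen: a read changed (fold.gen 16->-40; layout.txt -2->5) — executes, giving -40.
  driver.gen: a read changed (fold.gen 16->-40; patch.gen -2->-40) — executes, giving 0.
  meta.gen: a read changed (patch.gen -2->-40; driver.gen 18->0) — executes, giving -40.
  lexer.gen: a read changed (meta.gen -20->-40) — executes, giving 40.
  gamma.gen: a read changed (patch.gen -2->-40; lexer.gen 20->40) — executes, giving 40.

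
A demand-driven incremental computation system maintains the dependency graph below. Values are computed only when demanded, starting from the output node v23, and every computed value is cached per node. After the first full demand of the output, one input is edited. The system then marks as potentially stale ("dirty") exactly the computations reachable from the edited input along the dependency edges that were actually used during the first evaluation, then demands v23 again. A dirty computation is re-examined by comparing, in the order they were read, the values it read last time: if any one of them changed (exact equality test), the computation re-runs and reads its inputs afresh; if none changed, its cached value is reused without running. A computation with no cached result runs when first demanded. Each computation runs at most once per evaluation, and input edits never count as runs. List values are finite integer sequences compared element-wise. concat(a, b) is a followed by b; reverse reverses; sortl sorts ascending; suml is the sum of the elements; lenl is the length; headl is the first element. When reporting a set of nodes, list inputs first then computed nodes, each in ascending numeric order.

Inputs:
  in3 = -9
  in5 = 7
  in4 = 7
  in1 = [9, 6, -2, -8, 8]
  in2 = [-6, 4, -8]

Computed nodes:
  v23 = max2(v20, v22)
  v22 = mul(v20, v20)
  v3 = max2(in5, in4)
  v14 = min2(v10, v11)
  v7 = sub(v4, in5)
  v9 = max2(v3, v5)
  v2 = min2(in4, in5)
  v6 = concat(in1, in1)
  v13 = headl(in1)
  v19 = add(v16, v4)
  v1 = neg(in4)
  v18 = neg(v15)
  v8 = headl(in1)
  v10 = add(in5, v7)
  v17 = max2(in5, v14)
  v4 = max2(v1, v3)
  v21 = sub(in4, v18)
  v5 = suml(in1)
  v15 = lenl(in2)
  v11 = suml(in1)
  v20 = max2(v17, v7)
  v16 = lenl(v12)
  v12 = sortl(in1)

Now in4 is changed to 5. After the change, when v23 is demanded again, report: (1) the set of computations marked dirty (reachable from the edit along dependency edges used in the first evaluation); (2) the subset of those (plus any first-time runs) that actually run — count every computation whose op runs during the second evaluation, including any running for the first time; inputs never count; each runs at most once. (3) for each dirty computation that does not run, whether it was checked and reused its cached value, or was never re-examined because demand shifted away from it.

Marked dirty: v1, v3, v4, v7, v10, v14, v17, v20, v22, v23.
Computations that run: v1, v3, v4 — 3 in total.
Checked but reused from cache: v7, v10, v14, v17, v20, v22, v23.
Key observation: the cutoff stops propagation at v7 — its inputs' values are unchanged, so it reuses its cache.

First evaluation (everything demanded from the output):
  v1 = neg(7) = -7
  v3 = max2(7, 7) = 7
  v4 = max2(-7, 7) = 7
  v7 = sub(7, 7) = 0
  v10 = add(7, 0) = 7
  v11 = suml([9, 6, -2, -8, 8]) = 13
  v14 = min2(7, 13) = 7
  v17 = max2(7, 7) = 7
  v20 = max2(7, 0) = 7
  v22 = mul(7, 7) = 49
  v23 = max2(7, 49) = 49

Propagation after the edit:
  v1: runs — in4 7->5; result -5.
  v3: runs — in4 7->5; result 7 (same value as before).
  v4: runs — v1 -7->-5; result 7 (same value as before).
  v7: checked — values it read are unchanged (v4 unchanged, in5 unchanged); reused cached 0 without running.
  v10: checked — values it read are unchanged (in5 unchanged, v7 unchanged); reused cached 7 without running.
  v14: checked — values it read are unchanged (v10 unchanged, v11 unchanged); reused cached 7 without running.
  v17: checked — values it read are unchanged (in5 unchanged, v14 unchanged); reused cached 7 without running.
  v20: checked — values it read are unchanged (v17 unchanged, v7 unchanged); reused cached 7 without running.
  v22: checked — values it read are unchanged (v20 unchanged, v20 unchanged); reused cached 49 without running.
  v23: checked — values it read are unchanged (v20 unchanged, v22 unchanged); reused cached 49 without running.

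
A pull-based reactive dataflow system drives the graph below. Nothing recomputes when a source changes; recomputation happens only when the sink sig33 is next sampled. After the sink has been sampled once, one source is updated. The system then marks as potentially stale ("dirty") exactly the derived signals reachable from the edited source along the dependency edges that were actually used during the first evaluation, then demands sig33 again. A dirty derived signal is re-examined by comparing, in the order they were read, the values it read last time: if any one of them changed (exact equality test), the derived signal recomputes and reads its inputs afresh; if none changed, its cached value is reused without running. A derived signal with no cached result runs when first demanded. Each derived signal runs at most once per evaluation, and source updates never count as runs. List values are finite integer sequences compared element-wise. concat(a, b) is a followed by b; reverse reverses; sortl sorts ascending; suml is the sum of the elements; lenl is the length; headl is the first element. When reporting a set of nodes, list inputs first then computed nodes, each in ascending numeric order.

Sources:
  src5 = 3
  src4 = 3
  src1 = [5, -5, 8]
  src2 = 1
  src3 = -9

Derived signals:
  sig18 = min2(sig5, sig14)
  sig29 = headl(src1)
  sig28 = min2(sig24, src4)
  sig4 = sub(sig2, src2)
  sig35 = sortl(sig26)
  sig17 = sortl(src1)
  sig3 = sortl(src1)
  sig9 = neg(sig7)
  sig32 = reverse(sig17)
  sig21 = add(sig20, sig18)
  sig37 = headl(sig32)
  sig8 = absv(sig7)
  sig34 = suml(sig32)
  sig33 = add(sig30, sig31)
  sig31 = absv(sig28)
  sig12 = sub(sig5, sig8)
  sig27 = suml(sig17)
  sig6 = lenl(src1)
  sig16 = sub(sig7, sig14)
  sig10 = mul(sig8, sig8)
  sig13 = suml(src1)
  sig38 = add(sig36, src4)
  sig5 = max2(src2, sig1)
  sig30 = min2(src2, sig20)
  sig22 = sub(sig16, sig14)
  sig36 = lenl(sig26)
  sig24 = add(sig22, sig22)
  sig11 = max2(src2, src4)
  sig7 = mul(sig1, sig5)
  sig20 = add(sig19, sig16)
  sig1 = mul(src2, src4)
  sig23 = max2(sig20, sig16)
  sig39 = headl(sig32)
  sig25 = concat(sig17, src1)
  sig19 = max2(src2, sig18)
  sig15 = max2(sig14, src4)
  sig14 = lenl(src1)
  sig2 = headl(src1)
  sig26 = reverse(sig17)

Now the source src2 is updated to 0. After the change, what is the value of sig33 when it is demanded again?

New value of sig33: 9.

First evaluation (everything demanded from the output):
  sig1 = mul(1, 3) = 3
  sig5 = max2(1, 3) = 3
  sig7 = mul(3, 3) = 9
  sig14 = lenl([5, -5, 8]) = 3
  sig16 = sub(9, 3) = 6
  sig18 = min2(3, 3) = 3
  sig19 = max2(1, 3) = 3
  sig20 = add(3, 6) = 9
  sig22 = sub(6, 3) = 3
  sig24 = add(3, 3) = 6
  sig28 = min2(6, 3) = 3
  sig30 = min2(1, 9) = 1
  sig31 = absv(3) = 3
  sig33 = add(1, 3) = 4

Propagation after the edit:
  sig1: runs — src2 1->0; result 0.
  sig5: runs — src2 1->0; sig1 3->0; result 0.
  sig7: runs — sig1 3->0; sig5 3->0; result 0.
  sig16: runs — sig7 9->0; result -3.
  sig18: runs — sig5 3->0; result 0.
  sig19: runs — src2 1->0; sig18 3->0; result 0.
  sig20: runs — sig19 3->0; sig16 6->-3; result -3.
  sig22: runs — sig16 6->-3; result -6.
  sig24: runs — sig22 3->-6; sig22 3->-6; result -12.
  sig28: runs — sig24 6->-12; result -12.
  sig30: runs — src2 1->0; sig20 9->-3; result -3.
  sig31: runs — sig28 3->-12; result 12.
  sig33: runs — sig30 1->-3; sig31 3->12; result 9.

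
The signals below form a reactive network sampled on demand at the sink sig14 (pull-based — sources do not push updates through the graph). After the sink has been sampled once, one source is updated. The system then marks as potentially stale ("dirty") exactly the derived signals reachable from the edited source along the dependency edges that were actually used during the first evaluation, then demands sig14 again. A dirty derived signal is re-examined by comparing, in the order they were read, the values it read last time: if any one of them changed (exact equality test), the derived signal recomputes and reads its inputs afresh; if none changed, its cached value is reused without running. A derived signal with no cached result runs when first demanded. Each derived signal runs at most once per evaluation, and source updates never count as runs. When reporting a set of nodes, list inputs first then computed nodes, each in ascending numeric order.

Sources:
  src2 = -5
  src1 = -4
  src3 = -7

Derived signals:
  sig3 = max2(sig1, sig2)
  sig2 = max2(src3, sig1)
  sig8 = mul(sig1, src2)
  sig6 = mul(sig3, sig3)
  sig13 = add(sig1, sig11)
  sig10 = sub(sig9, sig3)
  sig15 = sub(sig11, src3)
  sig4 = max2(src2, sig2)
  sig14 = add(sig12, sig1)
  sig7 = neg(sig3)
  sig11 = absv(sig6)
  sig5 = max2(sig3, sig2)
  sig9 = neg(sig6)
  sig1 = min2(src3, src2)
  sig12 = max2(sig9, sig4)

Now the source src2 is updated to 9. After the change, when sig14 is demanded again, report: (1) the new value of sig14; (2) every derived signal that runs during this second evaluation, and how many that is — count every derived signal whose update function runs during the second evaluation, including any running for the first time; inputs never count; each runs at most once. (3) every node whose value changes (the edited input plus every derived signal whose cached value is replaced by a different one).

sig14 now evaluates to 2.
Run set: sig1, sig4, sig12, sig14 (4 run).
Changed values: src2, sig4, sig12, sig14.
The important point: at sig2 every value read last time is unchanged, so the dirty flag clears without a run.

Initial pass — values computed on the first demand:
  sig1 = min2(-7, -5) = -7
  sig2 = max2(-7, -7) = -7
  sig3 = max2(-7, -7) = -7
  sig4 = max2(-5, -7) = -5
  sig6 = mul(-7, -7) = 49
  sig9 = neg(49) = -49
  sig12 = max2(-49, -5) = -5
  sig14 = add(-5, -7) = -12

Second demand — change propagation:
  sig1: re-runs because src2 -5->9; new result -7 (unchanged).
  sig2: re-examined; everything it read last time is the same (src3 unchanged, sig1 unchanged) — cache -7 kept, no run.
  sig3: re-examined; everything it read last time is the same (sig1 unchanged, sig2 unchanged) — cache -7 kept, no run.
  sig4: re-runs because src2 -5->9; new result 9.
  sig6: re-examined; everything it read last time is the same (sig3 unchanged, sig3 unchanged) — cache 49 kept, no run.
  sig9: re-examined; everything it read last time is the same (sig6 unchanged) — cache -49 kept, no run.
  sig12: re-runs because sig4 -5->9; new result 9.
  sig14: re-runs because sig12 -5->9; new result 2.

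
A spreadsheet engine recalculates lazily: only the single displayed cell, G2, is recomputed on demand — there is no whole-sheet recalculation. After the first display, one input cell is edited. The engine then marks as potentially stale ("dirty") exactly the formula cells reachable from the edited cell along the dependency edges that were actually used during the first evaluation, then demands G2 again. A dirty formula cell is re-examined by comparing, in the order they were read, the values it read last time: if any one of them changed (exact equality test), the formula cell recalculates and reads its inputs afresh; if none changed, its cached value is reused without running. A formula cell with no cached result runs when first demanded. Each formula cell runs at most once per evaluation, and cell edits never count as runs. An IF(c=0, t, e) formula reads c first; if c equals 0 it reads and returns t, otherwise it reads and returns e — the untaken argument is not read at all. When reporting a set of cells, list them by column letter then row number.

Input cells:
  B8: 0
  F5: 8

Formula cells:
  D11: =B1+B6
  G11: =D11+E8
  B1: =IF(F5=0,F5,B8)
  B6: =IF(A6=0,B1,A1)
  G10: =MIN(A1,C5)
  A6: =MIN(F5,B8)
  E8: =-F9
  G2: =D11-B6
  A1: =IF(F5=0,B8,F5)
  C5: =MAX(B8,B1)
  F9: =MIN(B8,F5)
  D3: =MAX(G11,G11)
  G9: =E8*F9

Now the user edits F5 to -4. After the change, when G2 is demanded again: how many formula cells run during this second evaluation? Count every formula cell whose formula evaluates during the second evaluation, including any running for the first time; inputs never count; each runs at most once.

Formula cells that run: A1, A6, B1, B6, D11, G2 — 6 in total.
Key observation: a condition flipped, so demand reaches new nodes — A1 runs for the first time.

First evaluation (everything demanded from the output):
  A6 = MIN(8, 0) = 0
  B1 = IF(F5=0: F5=8 -> else branch B8) = 0
  B6 = IF(A6=0: A6=0 -> then branch B1) = 0
  D11 = 0 + 0 = 0
  G2 = 0 - 0 = 0

Propagation after the edit:
  A1: demanded for the first time — runs, produces -4.
  A6: runs — F5 8->-4; result -4.
  B1: runs — F5 8->-4; result 0 (same value as before).
  B6: runs — A6 0->-4; result -4.
  D11: runs — B6 0->-4; result -4.
  G2: runs — D11 0->-4; B6 0->-4; result 0 (same value as before).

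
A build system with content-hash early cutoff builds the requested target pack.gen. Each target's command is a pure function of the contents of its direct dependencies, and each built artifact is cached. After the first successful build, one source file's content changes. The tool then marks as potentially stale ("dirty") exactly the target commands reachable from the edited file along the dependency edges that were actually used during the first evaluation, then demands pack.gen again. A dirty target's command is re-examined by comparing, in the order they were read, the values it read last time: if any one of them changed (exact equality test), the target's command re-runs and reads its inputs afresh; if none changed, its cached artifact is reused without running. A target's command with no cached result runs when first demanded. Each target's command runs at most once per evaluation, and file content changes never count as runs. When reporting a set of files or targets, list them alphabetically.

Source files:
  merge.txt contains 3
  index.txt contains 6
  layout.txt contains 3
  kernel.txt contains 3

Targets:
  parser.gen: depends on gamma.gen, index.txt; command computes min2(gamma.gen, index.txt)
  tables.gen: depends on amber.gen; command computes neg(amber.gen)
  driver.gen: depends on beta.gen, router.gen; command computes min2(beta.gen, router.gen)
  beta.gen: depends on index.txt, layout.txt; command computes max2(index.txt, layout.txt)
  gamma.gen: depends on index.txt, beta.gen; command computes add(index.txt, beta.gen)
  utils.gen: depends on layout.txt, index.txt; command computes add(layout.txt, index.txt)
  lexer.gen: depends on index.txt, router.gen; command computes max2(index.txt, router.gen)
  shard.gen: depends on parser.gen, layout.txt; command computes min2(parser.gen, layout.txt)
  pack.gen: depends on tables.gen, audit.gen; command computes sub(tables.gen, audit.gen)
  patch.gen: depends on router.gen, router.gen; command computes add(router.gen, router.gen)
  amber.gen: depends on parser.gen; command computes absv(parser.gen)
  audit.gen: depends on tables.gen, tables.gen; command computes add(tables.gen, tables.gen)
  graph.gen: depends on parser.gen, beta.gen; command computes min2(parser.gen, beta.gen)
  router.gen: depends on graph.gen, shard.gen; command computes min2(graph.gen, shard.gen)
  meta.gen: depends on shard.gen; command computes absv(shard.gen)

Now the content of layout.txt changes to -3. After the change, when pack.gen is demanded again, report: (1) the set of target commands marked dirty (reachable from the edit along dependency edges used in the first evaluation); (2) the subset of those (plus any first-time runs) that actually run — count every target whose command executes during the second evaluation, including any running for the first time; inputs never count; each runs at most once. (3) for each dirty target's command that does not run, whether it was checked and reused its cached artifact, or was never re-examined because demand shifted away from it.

First evaluation (everything demanded from the output):
  beta.gen = max2(6, 3) = 6
  gamma.gen = add(6, 6) = 12
  parser.gen = min2(12, 6) = 6
  amber.gen = absv(6) = 6
  tables.gen = neg(6) = -6
  audit.gen = add(-6, -6) = -12
  pack.gen = sub(-6, -12) = 6

Propagation after the edit:
  beta.gen: runs — layout.txt 3->-3; result 6 (same value as before).
  gamma.gen: checked — values it read are unchanged (index.txt unchanged, beta.gen unchanged); reused cached 12 without running.
  parser.gen: checked — values it read are unchanged (gamma.gen unchanged, index.txt unchanged); reused cached 6 without running.
  amber.gen: checked — values it read are unchanged (parser.gen unchanged); reused cached 6 without running.
  tables.gen: checked — values it read are unchanged (amber.gen unchanged); reused cached -6 without running.
  audit.gen: checked — values it read are unchanged (tables.gen unchanged, tables.gen unchanged); reused cached -12 without running.
  pack.gen: checked — values it read are unchanged (tables.gen unchanged, audit.gen unchanged); reused cached 6 without running.

Key observation: the change is absorbed at beta.gen — it re-runs but produces the same value, and the output's value is unchanged.

Marked dirty: amber.gen, audit.gen, beta.gen, gamma.gen, pack.gen, parser.gen, tables.gen.
Target commands that run: beta.gen — 1 in total.
Checked but reused from cache: amber.gen, audit.gen, gamma.gen, pack.gen, parser.gen, tables.gen.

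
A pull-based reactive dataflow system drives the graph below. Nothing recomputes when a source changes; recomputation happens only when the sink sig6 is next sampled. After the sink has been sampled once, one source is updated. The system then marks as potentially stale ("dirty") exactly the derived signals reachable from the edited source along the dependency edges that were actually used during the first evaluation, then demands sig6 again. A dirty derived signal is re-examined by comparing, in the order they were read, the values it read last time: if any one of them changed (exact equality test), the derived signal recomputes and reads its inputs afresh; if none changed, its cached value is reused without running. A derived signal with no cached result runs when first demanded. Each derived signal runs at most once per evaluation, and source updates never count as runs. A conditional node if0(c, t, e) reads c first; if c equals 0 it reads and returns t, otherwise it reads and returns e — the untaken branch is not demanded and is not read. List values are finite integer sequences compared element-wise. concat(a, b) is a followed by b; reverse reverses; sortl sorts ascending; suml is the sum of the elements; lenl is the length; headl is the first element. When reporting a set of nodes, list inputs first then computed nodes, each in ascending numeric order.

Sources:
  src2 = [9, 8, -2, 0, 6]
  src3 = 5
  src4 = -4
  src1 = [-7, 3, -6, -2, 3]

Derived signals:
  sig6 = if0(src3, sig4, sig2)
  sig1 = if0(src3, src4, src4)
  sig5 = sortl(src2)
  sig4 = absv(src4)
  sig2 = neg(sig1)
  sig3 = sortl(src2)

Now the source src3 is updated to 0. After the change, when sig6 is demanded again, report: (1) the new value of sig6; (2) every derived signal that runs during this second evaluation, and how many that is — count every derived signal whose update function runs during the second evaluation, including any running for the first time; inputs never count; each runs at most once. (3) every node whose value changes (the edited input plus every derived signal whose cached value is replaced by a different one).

First evaluation (everything demanded from the output):
  sig1 = if0(src3=5 -> else branch src4) = -4
  sig2 = neg(-4) = 4
  sig6 = if0(src3=5 -> else branch sig2) = 4

Propagation after the edit:
  sig1: marked dirty but never re-examined — demand shifted away from it.
  sig2: marked dirty but never re-examined — demand shifted away from it.
  sig4: demanded for the first time — runs, produces 4.
  sig6: runs — src3 5->0; result 4 (same value as before).

Key observation: a condition flipped, so demand moved to the other branch — sig1, sig2 are never re-examined.

New value of sig6: 4.
Derived signals that run: sig4, sig6 — 2 in total.
Values that change: src3.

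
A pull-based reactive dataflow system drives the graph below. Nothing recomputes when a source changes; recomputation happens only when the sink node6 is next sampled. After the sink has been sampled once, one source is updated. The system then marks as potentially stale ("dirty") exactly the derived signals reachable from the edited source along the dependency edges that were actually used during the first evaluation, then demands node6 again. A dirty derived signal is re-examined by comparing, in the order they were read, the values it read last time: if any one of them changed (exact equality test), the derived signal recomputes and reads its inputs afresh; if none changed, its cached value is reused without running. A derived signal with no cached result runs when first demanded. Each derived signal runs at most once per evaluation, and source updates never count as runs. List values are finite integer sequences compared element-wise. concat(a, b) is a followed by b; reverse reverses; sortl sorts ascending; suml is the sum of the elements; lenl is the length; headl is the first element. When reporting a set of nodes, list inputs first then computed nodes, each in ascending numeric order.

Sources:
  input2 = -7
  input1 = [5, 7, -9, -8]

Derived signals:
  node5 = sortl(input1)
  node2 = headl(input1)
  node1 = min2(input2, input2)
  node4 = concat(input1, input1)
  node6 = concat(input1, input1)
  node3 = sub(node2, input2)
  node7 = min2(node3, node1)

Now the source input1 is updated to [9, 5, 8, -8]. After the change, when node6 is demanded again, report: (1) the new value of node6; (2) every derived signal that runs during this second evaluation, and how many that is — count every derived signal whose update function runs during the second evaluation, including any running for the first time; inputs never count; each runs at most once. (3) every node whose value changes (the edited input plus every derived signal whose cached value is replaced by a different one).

First evaluation (everything demanded from the output):
  node6 = concat([5, 7, -9, -8], [5, 7, -9, -8]) = [5, 7, -9, -8, 5, 7, -9, -8]

Propagation after the edit:
  node6: runs — input1 [5, 7, -9, -8]->[9, 5, 8, -8]; input1 [5, 7, -9, -8]->[9, 5, 8, -8]; result [9, 5, 8, -8, 9, 5, 8, -8].

New value of node6: [9, 5, 8, -8, 9, 5, 8, -8].
Derived signals that run: node6 — 1 in total.
Values that change: input1, node6.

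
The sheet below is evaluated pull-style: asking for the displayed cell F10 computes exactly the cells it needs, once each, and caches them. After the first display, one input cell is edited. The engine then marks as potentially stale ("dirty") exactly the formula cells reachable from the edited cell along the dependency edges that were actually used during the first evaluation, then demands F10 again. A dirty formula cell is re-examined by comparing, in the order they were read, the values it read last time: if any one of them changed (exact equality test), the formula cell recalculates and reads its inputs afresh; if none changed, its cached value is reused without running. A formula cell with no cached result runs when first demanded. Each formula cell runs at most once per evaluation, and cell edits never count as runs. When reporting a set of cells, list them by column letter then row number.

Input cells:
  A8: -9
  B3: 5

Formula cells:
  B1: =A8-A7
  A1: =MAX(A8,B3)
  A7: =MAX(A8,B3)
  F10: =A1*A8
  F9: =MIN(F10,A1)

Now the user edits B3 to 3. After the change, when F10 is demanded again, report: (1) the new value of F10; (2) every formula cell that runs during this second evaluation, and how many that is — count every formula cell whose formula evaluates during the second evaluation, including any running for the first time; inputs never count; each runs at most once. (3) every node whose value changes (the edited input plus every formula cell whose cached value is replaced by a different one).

Demanding F10 again yields -27.
2 formula cells run: A1, F10.
The nodes whose values change: A1, B3, F10.

First demand of the output computes:
  A1 = MAX(-9, 5) = 5
  F10 = 5 * -9 = -45

After the edit, cleaning proceeds:
  A1: a read changed (B3 5->3) — executes, giving 3.
  F10: a read changed (A1 5->3) — executes, giving -27.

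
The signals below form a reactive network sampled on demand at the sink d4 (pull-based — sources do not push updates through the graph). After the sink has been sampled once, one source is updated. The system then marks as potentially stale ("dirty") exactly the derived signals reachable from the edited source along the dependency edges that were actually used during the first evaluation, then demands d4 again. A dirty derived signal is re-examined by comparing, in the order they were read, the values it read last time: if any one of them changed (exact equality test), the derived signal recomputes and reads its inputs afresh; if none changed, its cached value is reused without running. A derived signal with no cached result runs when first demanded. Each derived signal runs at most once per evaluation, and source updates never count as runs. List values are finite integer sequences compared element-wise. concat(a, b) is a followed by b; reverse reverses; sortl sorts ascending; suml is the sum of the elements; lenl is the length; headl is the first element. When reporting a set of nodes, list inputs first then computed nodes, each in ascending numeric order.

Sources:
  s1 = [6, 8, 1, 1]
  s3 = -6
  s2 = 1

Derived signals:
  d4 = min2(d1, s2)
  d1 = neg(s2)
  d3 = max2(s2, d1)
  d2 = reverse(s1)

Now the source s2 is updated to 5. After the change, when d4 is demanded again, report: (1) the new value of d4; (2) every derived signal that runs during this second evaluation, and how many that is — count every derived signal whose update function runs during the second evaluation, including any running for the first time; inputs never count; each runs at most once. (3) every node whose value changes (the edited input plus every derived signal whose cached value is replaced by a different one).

Initial pass — values computed on the first demand:
  d1 = neg(1) = -1
  d4 = min2(-1, 1) = -1

Second demand — change propagation:
  d1: re-runs because s2 1->5; new result -5.
  d4: re-runs because d1 -1->-5; s2 1->5; new result -5.

d4 now evaluates to -5.
Run set: d1, d4 (2 run).
Changed values: s2, d1, d4.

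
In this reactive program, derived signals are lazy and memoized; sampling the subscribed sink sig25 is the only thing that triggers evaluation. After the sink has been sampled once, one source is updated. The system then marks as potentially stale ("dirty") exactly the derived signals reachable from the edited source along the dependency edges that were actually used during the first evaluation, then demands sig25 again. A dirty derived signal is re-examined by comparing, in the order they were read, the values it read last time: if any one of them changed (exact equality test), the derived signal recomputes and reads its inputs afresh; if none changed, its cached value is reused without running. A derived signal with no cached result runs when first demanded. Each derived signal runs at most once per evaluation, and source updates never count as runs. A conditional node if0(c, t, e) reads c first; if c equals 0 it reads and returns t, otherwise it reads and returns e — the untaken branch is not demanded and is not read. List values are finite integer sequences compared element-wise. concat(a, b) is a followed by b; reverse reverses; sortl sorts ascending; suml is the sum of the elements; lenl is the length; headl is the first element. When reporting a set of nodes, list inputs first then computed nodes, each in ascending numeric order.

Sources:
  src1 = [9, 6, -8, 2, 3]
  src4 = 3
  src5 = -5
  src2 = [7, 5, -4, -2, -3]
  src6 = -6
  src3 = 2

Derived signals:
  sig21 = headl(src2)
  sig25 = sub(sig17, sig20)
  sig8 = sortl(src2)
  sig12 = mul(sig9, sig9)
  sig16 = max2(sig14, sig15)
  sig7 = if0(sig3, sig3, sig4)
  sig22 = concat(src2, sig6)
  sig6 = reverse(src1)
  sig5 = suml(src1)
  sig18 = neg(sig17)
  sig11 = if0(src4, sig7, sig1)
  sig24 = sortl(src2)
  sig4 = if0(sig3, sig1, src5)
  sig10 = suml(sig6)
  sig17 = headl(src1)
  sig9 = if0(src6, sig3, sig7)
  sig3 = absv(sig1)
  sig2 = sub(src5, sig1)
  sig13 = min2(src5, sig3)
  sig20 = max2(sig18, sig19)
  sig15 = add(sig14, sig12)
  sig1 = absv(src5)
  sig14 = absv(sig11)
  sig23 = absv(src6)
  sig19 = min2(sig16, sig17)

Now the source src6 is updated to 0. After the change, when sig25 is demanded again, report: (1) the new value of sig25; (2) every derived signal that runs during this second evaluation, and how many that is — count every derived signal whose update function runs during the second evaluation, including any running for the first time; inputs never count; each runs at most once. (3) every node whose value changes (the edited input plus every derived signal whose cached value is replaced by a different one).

Demanding sig25 again yields 0.
2 derived signals run: sig9, sig12.
The nodes whose values change: src6, sig9.
Note the absorption at sig12: it re-runs yet its value is the same, leaving the output's value untouched.

First demand of the output computes:
  sig1 = absv(-5) = 5
  sig3 = absv(5) = 5
  sig4 = if0(sig3=5 -> else branch src5) = -5
  sig7 = if0(sig3=5 -> else branch sig4) = -5
  sig9 = if0(src6=-6 -> else branch sig7) = -5
  sig11 = if0(src4=3 -> else branch sig1) = 5
  sig12 = mul(-5, -5) = 25
  sig14 = absv(5) = 5
  sig15 = add(5, 25) = 30
  sig16 = max2(5, 30) = 30
  sig17 = headl([9, 6, -8, 2, 3]) = 9
  sig18 = neg(9) = -9
  sig19 = min2(30, 9) = 9
  sig20 = max2(-9, 9) = 9
  sig25 = sub(9, 9) = 0

After the edit, cleaning proceeds:
  sig9: a read changed (src6 -6->0) — executes, giving 5.
  sig12: a read changed (sig9 -5->5; sig9 -5->5) — executes, giving 25 — identical to its old value.
  sig15: dirty, but its reads are unchanged (sig14 unchanged, sig12 unchanged); cached 30 stands.
  sig16: dirty, but its reads are unchanged (sig14 unchanged, sig15 unchanged); cached 30 stands.
  sig19: dirty, but its reads are unchanged (sig16 unchanged, sig17 unchanged); cached 9 stands.
  sig20: dirty, but its reads are unchanged (sig18 unchanged, sig19 unchanged); cached 9 stands.
  sig25: dirty, but its reads are unchanged (sig17 unchanged, sig20 unchanged); cached 0 stands.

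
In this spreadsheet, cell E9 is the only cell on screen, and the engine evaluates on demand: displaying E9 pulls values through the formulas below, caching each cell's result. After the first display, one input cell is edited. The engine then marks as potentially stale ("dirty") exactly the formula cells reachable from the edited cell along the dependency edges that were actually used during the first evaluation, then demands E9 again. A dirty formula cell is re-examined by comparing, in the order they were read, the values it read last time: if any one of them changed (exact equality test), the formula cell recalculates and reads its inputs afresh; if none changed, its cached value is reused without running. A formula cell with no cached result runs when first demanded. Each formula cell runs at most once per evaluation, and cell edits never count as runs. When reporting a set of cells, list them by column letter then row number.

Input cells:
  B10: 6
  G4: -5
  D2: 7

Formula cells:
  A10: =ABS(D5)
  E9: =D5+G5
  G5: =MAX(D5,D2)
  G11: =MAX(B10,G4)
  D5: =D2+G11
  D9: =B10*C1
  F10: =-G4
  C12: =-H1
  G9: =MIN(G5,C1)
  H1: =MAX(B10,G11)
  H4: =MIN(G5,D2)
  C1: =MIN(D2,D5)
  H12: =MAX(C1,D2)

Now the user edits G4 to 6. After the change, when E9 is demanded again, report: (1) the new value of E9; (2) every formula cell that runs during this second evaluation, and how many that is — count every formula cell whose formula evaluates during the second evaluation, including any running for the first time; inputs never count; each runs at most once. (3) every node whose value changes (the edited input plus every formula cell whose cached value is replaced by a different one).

Initial pass — values computed on the first demand:
  G11 = MAX(6, -5) = 6
  D5 = 7 + 6 = 13
  G5 = MAX(13, 7) = 13
  E9 = 13 + 13 = 26

Second demand — change propagation:
  G11: re-runs because G4 -5->6; new result 6 (unchanged).
  D5: re-examined; everything it read last time is the same (D2 unchanged, G11 unchanged) — cache 13 kept, no run.
  G5: re-examined; everything it read last time is the same (D5 unchanged, D2 unchanged) — cache 13 kept, no run.
  E9: re-examined; everything it read last time is the same (D5 unchanged, G5 unchanged) — cache 26 kept, no run.

The important point: G11 recomputes to an identical value, and the output ends up unchanged.

E9 now evaluates to 26.
Run set: G11 (1 run).
Changed values: G4.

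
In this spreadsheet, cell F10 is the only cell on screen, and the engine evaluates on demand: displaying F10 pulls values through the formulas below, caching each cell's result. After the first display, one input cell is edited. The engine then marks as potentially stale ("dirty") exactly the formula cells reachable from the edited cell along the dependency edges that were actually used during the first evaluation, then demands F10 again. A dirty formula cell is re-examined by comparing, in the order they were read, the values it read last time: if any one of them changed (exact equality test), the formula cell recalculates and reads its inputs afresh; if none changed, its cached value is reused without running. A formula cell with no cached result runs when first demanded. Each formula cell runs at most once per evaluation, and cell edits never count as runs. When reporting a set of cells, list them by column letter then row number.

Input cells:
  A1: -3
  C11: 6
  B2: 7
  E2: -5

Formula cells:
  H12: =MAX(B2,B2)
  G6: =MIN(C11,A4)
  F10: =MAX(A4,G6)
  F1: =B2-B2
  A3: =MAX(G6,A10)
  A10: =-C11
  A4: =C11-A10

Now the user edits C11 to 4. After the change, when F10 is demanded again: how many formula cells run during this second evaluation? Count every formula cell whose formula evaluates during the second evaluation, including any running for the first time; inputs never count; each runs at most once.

Run set: A4, A10, F10, G6 (4 run).

Initial pass — values computed on the first demand:
  A10 = -(6) = -6
  A4 = 6 - -6 = 12
  G6 = MIN(6, 12) = 6
  F10 = MAX(12, 6) = 12

Second demand — change propagation:
  A10: re-runs because C11 6->4; new result -4.
  A4: re-runs because C11 6->4; A10 -6->-4; new result 8.
  G6: re-runs because C11 6->4; A4 12->8; new result 4.
  F10: re-runs because A4 12->8; G6 6->4; new result 8.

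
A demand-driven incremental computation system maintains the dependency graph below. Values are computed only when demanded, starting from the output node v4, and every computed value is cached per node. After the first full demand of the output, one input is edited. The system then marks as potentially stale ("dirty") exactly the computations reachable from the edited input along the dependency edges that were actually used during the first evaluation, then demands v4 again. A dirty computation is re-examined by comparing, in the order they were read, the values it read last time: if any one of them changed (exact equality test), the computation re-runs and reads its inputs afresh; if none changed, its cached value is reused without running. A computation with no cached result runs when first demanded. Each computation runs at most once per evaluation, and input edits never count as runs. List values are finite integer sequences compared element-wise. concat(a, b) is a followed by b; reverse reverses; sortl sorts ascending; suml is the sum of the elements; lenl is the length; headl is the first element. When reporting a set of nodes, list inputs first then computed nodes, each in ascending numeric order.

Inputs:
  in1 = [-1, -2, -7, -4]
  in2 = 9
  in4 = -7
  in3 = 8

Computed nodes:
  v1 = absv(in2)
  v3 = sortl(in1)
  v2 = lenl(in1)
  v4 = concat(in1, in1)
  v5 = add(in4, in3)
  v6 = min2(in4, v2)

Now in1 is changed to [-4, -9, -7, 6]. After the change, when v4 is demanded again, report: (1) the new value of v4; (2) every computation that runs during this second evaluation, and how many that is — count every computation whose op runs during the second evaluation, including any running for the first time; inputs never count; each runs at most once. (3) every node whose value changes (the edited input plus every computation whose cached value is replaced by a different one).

New value of v4: [-4, -9, -7, 6, -4, -9, -7, 6].
Computations that run: v4 — 1 in total.
Values that change: in1, v4.

First evaluation (everything demanded from the output):
  v4 = concat([-1, -2, -7, -4], [-1, -2, -7, -4]) = [-1, -2, -7, -4, -1, -2, -7, -4]

Propagation after the edit:
  v4: runs — in1 [-1, -2, -7, -4]->[-4, -9, -7, 6]; in1 [-1, -2, -7, -4]->[-4, -9, -7, 6]; result [-4, -9, -7, 6, -4, -9, -7, 6].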